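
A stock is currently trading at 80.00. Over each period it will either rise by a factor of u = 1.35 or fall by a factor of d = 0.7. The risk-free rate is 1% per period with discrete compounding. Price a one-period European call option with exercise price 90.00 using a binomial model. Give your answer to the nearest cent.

Risk-neutral probability p = (1 + 0.01 − 0.7)/(1.35 − 0.7) = 0.3100/0.6500 = 0.4769
Terminal stock prices: S_u = 108, S_d = 56
Terminal payoffs (S − K): max(18, 0) = 18, max(-34, 0) = 0
Node 0 (S = 80): V_0 = 1/1.01·[0.4769·18.0000 + 0.5231·0.0000] = 8.4996

8.50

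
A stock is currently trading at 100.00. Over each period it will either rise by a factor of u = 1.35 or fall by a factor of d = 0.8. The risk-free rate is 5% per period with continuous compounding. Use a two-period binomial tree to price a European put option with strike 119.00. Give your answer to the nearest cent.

Risk-neutral probability p = (e^0.05 − 0.8)/(1.35 − 0.8) = 0.2513/0.5500 = 0.4569
Terminal stock prices: S_uu = 182.3, S_ud = 108, S_dd = 64
Terminal payoffs (K − S): max(-63.25, 0) = 0, max(11, 0) = 11, max(55, 0) = 55
Node u (S = 135): V_u = e^(−0.05)·[0.4569·0.0000 + 0.5431·11.0000] = 5.6832
Node d (S = 80): V_d = e^(−0.05)·[0.4569·11.0000 + 0.5431·55.0000] = 33.1963
Node 0 (S = 100): V_0 = e^(−0.05)·[0.4569·5.6832 + 0.5431·33.1963] = 19.6208

19.62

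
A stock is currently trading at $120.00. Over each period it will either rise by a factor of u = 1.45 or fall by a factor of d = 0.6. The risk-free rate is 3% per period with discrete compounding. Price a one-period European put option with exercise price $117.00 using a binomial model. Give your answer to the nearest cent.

Risk-neutral probability p = (1 + 0.03 − 0.6)/(1.45 − 0.6) = 0.4300/0.8500 = 0.5059
Terminal stock prices: S_u = 174, S_d = 72
Terminal payoffs (K − S): max(-57, 0) = 0, max(45, 0) = 45
Node 0 (S = 120): V_0 = 1/1.03·[0.5059·0.0000 + 0.4941·45.0000] = 21.5877

$21.59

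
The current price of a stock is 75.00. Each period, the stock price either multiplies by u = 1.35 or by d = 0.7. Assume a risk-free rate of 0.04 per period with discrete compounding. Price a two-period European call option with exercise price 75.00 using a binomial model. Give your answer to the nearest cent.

15.60

Risk-neutral probability p = (1 + 0.04 − 0.7)/(1.35 − 0.7) = 0.3400/0.6500 = 0.5231
Terminal stock prices: S_uu = 136.7, S_ud = 70.88, S_dd = 36.75
Terminal payoffs (S − K): max(61.69, 0) = 61.69, max(-4.125, 0) = 0, max(-38.25, 0) = 0
Node u (S = 101.2): V_u = 1/1.04·[0.5231·61.6875 + 0.4769·0.0000] = 31.0263
Node d (S = 52.5): V_d = 1/1.04·[0.5231·0.0000 + 0.4769·0.0000] = 0.0000
Node 0 (S = 75): V_0 = 1/1.04·[0.5231·31.0263 + 0.4769·0.0000] = 15.6049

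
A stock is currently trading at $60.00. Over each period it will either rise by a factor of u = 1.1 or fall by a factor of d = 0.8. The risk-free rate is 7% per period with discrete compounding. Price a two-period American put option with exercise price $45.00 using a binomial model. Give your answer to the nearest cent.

$0.06

Risk-neutral probability p = (1 + 0.07 − 0.8)/(1.1 − 0.8) = 0.2700/0.3000 = 0.9000
Terminal stock prices: S_uu = 72.6, S_ud = 52.8, S_dd = 38.4
Terminal payoffs (K − S): max(-27.6, 0) = 0, max(-7.8, 0) = 0, max(6.6, 0) = 6.6
Node u (S = 66): continuation = 1/1.07·[0.9000·0.0000 + 0.1000·0.0000] = 0.0000; exercise value = 0.0000 ≤ continuation, so V_u = 0.0000
Node d (S = 48): continuation = 1/1.07·[0.9000·0.0000 + 0.1000·6.6000] = 0.6168; exercise value = 0.0000 ≤ continuation, so V_d = 0.6168
Node 0 (S = 60): continuation = 1/1.07·[0.9000·0.0000 + 0.1000·0.6168] = 0.0576; exercise value = 0.0000 ≤ continuation, so V_0 = 0.0576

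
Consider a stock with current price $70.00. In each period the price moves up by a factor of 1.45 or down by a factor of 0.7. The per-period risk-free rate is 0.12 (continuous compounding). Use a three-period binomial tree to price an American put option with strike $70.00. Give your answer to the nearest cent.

Risk-neutral probability p = (e^0.12 − 0.7)/(1.45 − 0.7) = 0.4275/0.7500 = 0.5700
Terminal stock prices: S_uuu = 213.4, S_uud = 103, S_udd = 49.73, S_ddd = 24.01
Terminal payoffs (K − S): max(-143.4, 0) = 0, max(-33.02, 0) = 0, max(20.27, 0) = 20.27, max(45.99, 0) = 45.99
Node uu (S = 147.2): continuation = e^(−0.12)·[0.5700·0.0000 + 0.4300·0.0000] = 0.0000; exercise value = 0.0000 ≤ continuation, so V_uu = 0.0000
Node ud (S = 71.05): continuation = e^(−0.12)·[0.5700·0.0000 + 0.4300·20.2650] = 7.7287; exercise value = 0.0000 ≤ continuation, so V_ud = 7.7287
Node dd (S = 34.3): continuation = e^(−0.12)·[0.5700·20.2650 + 0.4300·45.9900] = 27.7844; exercise value = 35.7000 > continuation, so V_dd = 35.7000 (exercise)
Node u (S = 101.5): continuation = e^(−0.12)·[0.5700·0.0000 + 0.4300·7.7287] = 2.9476; exercise value = 0.0000 ≤ continuation, so V_u = 2.9476
Node d (S = 49): continuation = e^(−0.12)·[0.5700·7.7287 + 0.4300·35.7000] = 17.5224; exercise value = 21.0000 > continuation, so V_d = 21.0000 (exercise)
Node 0 (S = 70): continuation = e^(−0.12)·[0.5700·2.9476 + 0.4300·21.0000] = 9.4991; exercise value = 0.0000 ≤ continuation, so V_0 = 9.4991

$9.50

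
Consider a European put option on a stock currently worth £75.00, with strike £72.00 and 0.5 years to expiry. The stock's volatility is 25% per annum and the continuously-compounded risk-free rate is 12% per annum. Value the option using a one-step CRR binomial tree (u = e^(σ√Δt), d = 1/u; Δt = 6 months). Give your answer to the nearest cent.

CRR parameters: u = e^(σ√Δt) = e^(0.25·√0.5) = 1.1934, d = 1/u = 0.8380
Per-period rate: rΔt = 0.12·0.5 = 0.06, so R = e^0.06 = 1.0618
Risk-neutral probability p = (e^0.06 − 0.8380)/(1.1934 − 0.8380) = 0.2239/0.3554 = 0.6299
Terminal stock prices: S_u = 89.5, S_d = 62.85
Terminal payoffs (K − S): max(-17.5, 0) = 0, max(9.152, 0) = 9.152
Node 0 (S = 75): V_0 = e^(−0.06)·[0.6299·0.0000 + 0.3701·9.1525] = 3.1900

£3.19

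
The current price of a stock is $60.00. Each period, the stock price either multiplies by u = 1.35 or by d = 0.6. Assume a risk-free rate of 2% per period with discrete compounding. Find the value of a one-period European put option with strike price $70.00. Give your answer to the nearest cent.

$14.67

Risk-neutral probability p = (1 + 0.02 − 0.6)/(1.35 − 0.6) = 0.4200/0.7500 = 0.5600
Terminal stock prices: S_u = 81, S_d = 36
Terminal payoffs (K − S): max(-11, 0) = 0, max(34, 0) = 34
Node 0 (S = 60): V_0 = 1/1.02·[0.5600·0.0000 + 0.4400·34.0000] = 14.6667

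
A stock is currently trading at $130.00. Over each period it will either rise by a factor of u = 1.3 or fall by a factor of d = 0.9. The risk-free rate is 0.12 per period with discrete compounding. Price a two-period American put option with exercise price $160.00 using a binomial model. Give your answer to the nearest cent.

Risk-neutral probability p = (1 + 0.12 − 0.9)/(1.3 − 0.9) = 0.2200/0.4000 = 0.5500
Terminal stock prices: S_uu = 219.7, S_ud = 152.1, S_dd = 105.3
Terminal payoffs (K − S): max(-59.7, 0) = 0, max(7.9, 0) = 7.9, max(54.7, 0) = 54.7
Node u (S = 169): continuation = 1/1.12·[0.5500·0.0000 + 0.4500·7.9000] = 3.1741; exercise value = 0.0000 ≤ continuation, so V_u = 3.1741
Node d (S = 117): continuation = 1/1.12·[0.5500·7.9000 + 0.4500·54.7000] = 25.8571; exercise value = 43.0000 > continuation, so V_d = 43.0000 (exercise)
Node 0 (S = 130): continuation = 1/1.12·[0.5500·3.1741 + 0.4500·43.0000] = 18.8355; exercise value = 30.0000 > continuation, so V_0 = 30.0000 (exercise)

$30.00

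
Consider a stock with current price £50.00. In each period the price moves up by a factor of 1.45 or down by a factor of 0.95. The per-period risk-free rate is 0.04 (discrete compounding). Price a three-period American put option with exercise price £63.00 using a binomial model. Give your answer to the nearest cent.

£13.00

Risk-neutral probability p = (1 + 0.04 − 0.95)/(1.45 − 0.95) = 0.0900/0.5000 = 0.1800
Terminal stock prices: S_uuu = 152.4, S_uud = 99.87, S_udd = 65.43, S_ddd = 42.87
Terminal payoffs (K − S): max(-89.43, 0) = 0, max(-36.87, 0) = 0, max(-2.431, 0) = 0, max(20.13, 0) = 20.13
Node uu (S = 105.1): continuation = 1/1.04·[0.1800·0.0000 + 0.8200·0.0000] = 0.0000; exercise value = 0.0000 ≤ continuation, so V_uu = 0.0000
Node ud (S = 68.88): continuation = 1/1.04·[0.1800·0.0000 + 0.8200·0.0000] = 0.0000; exercise value = 0.0000 ≤ continuation, so V_ud = 0.0000
Node dd (S = 45.12): continuation = 1/1.04·[0.1800·0.0000 + 0.8200·20.1313] = 15.8727; exercise value = 17.8750 > continuation, so V_dd = 17.8750 (exercise)
Node u (S = 72.5): continuation = 1/1.04·[0.1800·0.0000 + 0.8200·0.0000] = 0.0000; exercise value = 0.0000 ≤ continuation, so V_u = 0.0000
Node d (S = 47.5): continuation = 1/1.04·[0.1800·0.0000 + 0.8200·17.8750] = 14.0937; exercise value = 15.5000 > continuation, so V_d = 15.5000 (exercise)
Node 0 (S = 50): continuation = 1/1.04·[0.1800·0.0000 + 0.8200·15.5000] = 12.2212; exercise value = 13.0000 > continuation, so V_0 = 13.0000 (exercise)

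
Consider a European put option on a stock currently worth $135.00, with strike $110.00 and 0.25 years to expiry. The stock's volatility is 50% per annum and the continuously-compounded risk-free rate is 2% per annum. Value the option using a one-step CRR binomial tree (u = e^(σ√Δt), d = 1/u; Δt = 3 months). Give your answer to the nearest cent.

$2.67

CRR parameters: u = e^(σ√Δt) = e^(0.5·√0.25) = 1.2840, d = 1/u = 0.7788
Per-period rate: rΔt = 0.02·0.25 = 0.005, so R = e^0.005 = 1.0050
Risk-neutral probability p = (e^0.005 − 0.7788)/(1.2840 − 0.7788) = 0.2262/0.5052 = 0.4477
Terminal stock prices: S_u = 173.3, S_d = 105.1
Terminal payoffs (K − S): max(-63.34, 0) = 0, max(4.862, 0) = 4.862
Node 0 (S = 135): V_0 = e^(−0.005)·[0.4477·0.0000 + 0.5523·4.8619] = 2.6716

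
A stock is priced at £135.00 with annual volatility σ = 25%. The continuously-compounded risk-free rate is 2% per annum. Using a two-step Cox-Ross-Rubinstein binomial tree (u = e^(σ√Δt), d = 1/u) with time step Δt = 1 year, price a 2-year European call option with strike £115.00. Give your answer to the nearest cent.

£33.19

CRR parameters: u = e^(σ√Δt) = e^(0.25·√1) = 1.2840, d = 1/u = 0.7788
Per-period rate: rΔt = 0.02·1 = 0.02, so R = e^0.02 = 1.0202
Risk-neutral probability p = (e^0.02 − 0.7788)/(1.2840 − 0.7788) = 0.2414/0.5052 = 0.4778
Terminal stock prices: S_uu = 222.6, S_ud = 135, S_dd = 81.88
Terminal payoffs (S − K): max(107.6, 0) = 107.6, max(20, 0) = 20, max(-33.12, 0) = 0
Node u (S = 173.3): V_u = e^(−0.02)·[0.4778·107.5774 + 0.5222·20.0000] = 60.6206
Node d (S = 105.1): V_d = e^(−0.02)·[0.4778·20.0000 + 0.5222·0.0000] = 9.3669
Node 0 (S = 135): V_0 = e^(−0.02)·[0.4778·60.6206 + 0.5222·9.3669] = 33.1860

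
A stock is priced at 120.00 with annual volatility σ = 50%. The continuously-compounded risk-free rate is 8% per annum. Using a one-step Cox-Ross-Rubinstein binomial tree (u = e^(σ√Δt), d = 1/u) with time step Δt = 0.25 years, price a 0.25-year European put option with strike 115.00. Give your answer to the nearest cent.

CRR parameters: u = e^(σ√Δt) = e^(0.5·√0.25) = 1.2840, d = 1/u = 0.7788
Per-period rate: rΔt = 0.08·0.25 = 0.02, so R = e^0.02 = 1.0202
Risk-neutral probability p = (e^0.02 − 0.7788)/(1.2840 − 0.7788) = 0.2414/0.5052 = 0.4778
Terminal stock prices: S_u = 154.1, S_d = 93.46
Terminal payoffs (K − S): max(-39.08, 0) = 0, max(21.54, 0) = 21.54
Node 0 (S = 120): V_0 = e^(−0.02)·[0.4778·0.0000 + 0.5222·21.5439] = 11.0273

11.03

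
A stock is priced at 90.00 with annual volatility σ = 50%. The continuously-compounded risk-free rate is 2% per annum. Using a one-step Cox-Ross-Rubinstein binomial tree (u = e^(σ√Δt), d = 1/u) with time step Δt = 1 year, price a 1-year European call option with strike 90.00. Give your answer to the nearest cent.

CRR parameters: u = e^(σ√Δt) = e^(0.5·√1) = 1.6487, d = 1/u = 0.6065
Per-period rate: rΔt = 0.02·1 = 0.02, so R = e^0.02 = 1.0202
Risk-neutral probability p = (e^0.02 − 0.6065)/(1.6487 − 0.6065) = 0.4137/1.0422 = 0.3969
Terminal stock prices: S_u = 148.4, S_d = 54.59
Terminal payoffs (S − K): max(58.38, 0) = 58.38, max(-35.41, 0) = 0
Node 0 (S = 90): V_0 = e^(−0.02)·[0.3969·58.3849 + 0.6031·0.0000] = 22.7155

22.72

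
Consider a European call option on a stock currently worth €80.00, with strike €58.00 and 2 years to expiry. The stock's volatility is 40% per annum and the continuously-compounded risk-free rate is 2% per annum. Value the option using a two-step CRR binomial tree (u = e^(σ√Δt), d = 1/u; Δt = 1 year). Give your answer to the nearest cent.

€31.26

CRR parameters: u = e^(σ√Δt) = e^(0.4·√1) = 1.4918, d = 1/u = 0.6703
Per-period rate: rΔt = 0.02·1 = 0.02, so R = e^0.02 = 1.0202
Risk-neutral probability p = (e^0.02 − 0.6703)/(1.4918 − 0.6703) = 0.3499/0.8215 = 0.4259
Terminal stock prices: S_uu = 178, S_ud = 80, S_dd = 35.95
Terminal payoffs (S − K): max(120, 0) = 120, max(22, 0) = 22, max(-22.05, 0) = 0
Node u (S = 119.3): V_u = e^(−0.02)·[0.4259·120.0433 + 0.5741·22.0000] = 62.4945
Node d (S = 53.63): V_d = e^(−0.02)·[0.4259·22.0000 + 0.5741·0.0000] = 9.1843
Node 0 (S = 80): V_0 = e^(−0.02)·[0.4259·62.4945 + 0.5741·9.1843] = 31.2578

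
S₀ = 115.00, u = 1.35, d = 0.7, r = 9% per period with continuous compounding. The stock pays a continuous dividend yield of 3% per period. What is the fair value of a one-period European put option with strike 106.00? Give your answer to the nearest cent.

Per-period risk-free factor R = e^0.09 = 1.0942; dividend-adjusted growth = e^(0.09−0.03) = 1.0618.
Risk-neutral probability p = (1.0618 − 0.7)/(1.35 − 0.7) = 0.3618/0.6500 = 0.5567
Terminal stock prices: S_u = 155.2, S_d = 80.5
Terminal payoffs (K − S): max(-49.25, 0) = 0, max(25.5, 0) = 25.5
Node 0 (S = 115): V_0 = e^(−0.09)·[0.5567·0.0000 + 0.4433·25.5000] = 10.3319

10.33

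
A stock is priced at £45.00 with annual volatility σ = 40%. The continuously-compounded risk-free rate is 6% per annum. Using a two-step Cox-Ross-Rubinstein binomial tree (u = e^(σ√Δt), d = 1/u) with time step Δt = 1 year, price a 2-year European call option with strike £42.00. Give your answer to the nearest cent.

CRR parameters: u = e^(σ√Δt) = e^(0.4·√1) = 1.4918, d = 1/u = 0.6703
Per-period rate: rΔt = 0.06·1 = 0.06, so R = e^0.06 = 1.0618
Risk-neutral probability p = (e^0.06 − 0.6703)/(1.4918 − 0.6703) = 0.3915/0.8215 = 0.4766
Terminal stock prices: S_uu = 100.1, S_ud = 45, S_dd = 20.22
Terminal payoffs (S − K): max(58.15, 0) = 58.15, max(3, 0) = 3, max(-21.78, 0) = 0
Node u (S = 67.13): V_u = e^(−0.06)·[0.4766·58.1493 + 0.5234·3.0000] = 27.5780
Node d (S = 30.16): V_d = e^(−0.06)·[0.4766·3.0000 + 0.5234·0.0000] = 1.3465
Node 0 (S = 45): V_0 = e^(−0.06)·[0.4766·27.5780 + 0.5234·1.3465] = 13.0416

£13.04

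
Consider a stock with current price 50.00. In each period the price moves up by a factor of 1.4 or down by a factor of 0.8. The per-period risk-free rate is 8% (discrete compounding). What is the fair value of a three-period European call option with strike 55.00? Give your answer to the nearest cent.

13.10

Risk-neutral probability p = (1 + 0.08 − 0.8)/(1.4 − 0.8) = 0.2800/0.6000 = 0.4667
Terminal stock prices: S_uuu = 137.2, S_uud = 78.4, S_udd = 44.8, S_ddd = 25.6
Terminal payoffs (S − K): max(82.2, 0) = 82.2, max(23.4, 0) = 23.4, max(-10.2, 0) = 0, max(-29.4, 0) = 0
Node uu (S = 98): V_uu = 1/1.08·[0.4667·82.2000 + 0.5333·23.4000] = 47.0741
Node ud (S = 56): V_ud = 1/1.08·[0.4667·23.4000 + 0.5333·0.0000] = 10.1111
Node dd (S = 32): V_dd = 1/1.08·[0.4667·0.0000 + 0.5333·0.0000] = 0.0000
Node u (S = 70): V_u = 1/1.08·[0.4667·47.0741 + 0.5333·10.1111] = 25.3338
Node d (S = 40): V_d = 1/1.08·[0.4667·10.1111 + 0.5333·0.0000] = 4.3690
Node 0 (S = 50): V_0 = 1/1.08·[0.4667·25.3338 + 0.5333·4.3690] = 13.1042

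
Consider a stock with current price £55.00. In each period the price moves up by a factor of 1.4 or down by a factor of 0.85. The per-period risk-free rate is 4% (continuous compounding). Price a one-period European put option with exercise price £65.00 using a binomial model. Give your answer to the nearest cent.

Risk-neutral probability p = (e^0.04 − 0.85)/(1.4 − 0.85) = 0.1908/0.5500 = 0.3469
Terminal stock prices: S_u = 77, S_d = 46.75
Terminal payoffs (K − S): max(-12, 0) = 0, max(18.25, 0) = 18.25
Node 0 (S = 55): V_0 = e^(−0.04)·[0.3469·0.0000 + 0.6531·18.2500] = 11.4512

£11.45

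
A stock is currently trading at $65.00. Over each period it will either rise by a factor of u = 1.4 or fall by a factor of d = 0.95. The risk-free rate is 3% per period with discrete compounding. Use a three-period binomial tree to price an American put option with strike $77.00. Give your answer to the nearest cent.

$12.17

Risk-neutral probability p = (1 + 0.03 − 0.95)/(1.4 − 0.95) = 0.0800/0.4500 = 0.1778
Terminal stock prices: S_uuu = 178.4, S_uud = 121, S_udd = 82.13, S_ddd = 55.73
Terminal payoffs (K − S): max(-101.4, 0) = 0, max(-44.03, 0) = 0, max(-5.127, 0) = 0, max(21.27, 0) = 21.27
Node uu (S = 127.4): continuation = 1/1.03·[0.1778·0.0000 + 0.8222·0.0000] = 0.0000; exercise value = 0.0000 ≤ continuation, so V_uu = 0.0000
Node ud (S = 86.45): continuation = 1/1.03·[0.1778·0.0000 + 0.8222·0.0000] = 0.0000; exercise value = 0.0000 ≤ continuation, so V_ud = 0.0000
Node dd (S = 58.66): continuation = 1/1.03·[0.1778·0.0000 + 0.8222·21.2706] = 16.9798; exercise value = 18.3375 > continuation, so V_dd = 18.3375 (exercise)
Node u (S = 91): continuation = 1/1.03·[0.1778·0.0000 + 0.8222·0.0000] = 0.0000; exercise value = 0.0000 ≤ continuation, so V_u = 0.0000
Node d (S = 61.75): continuation = 1/1.03·[0.1778·0.0000 + 0.8222·18.3375] = 14.6383; exercise value = 15.2500 > continuation, so V_d = 15.2500 (exercise)
Node 0 (S = 65): continuation = 1/1.03·[0.1778·0.0000 + 0.8222·15.2500] = 12.1737; exercise value = 12.0000 ≤ continuation, so V_0 = 12.1737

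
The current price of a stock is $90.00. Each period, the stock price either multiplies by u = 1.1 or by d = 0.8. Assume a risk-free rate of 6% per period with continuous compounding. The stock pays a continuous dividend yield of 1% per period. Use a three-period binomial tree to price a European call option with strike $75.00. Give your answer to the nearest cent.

$25.44

Per-period risk-free factor R = e^0.06 = 1.0618; dividend-adjusted growth = e^(0.06−0.01) = 1.0513.
Risk-neutral probability p = (1.0513 − 0.8)/(1.1 − 0.8) = 0.2513/0.3000 = 0.8376
Terminal stock prices: S_uuu = 119.8, S_uud = 87.12, S_udd = 63.36, S_ddd = 46.08
Terminal payoffs (S − K): max(44.79, 0) = 44.79, max(12.12, 0) = 12.12, max(-11.64, 0) = 0, max(-28.92, 0) = 0
Node uu (S = 108.9): V_uu = e^(−0.06)·[0.8376·44.7900 + 0.1624·12.1200] = 37.1841
Node ud (S = 79.2): V_ud = e^(−0.06)·[0.8376·12.1200 + 0.1624·0.0000] = 9.5602
Node dd (S = 57.6): V_dd = e^(−0.06)·[0.8376·0.0000 + 0.1624·0.0000] = 0.0000
Node u (S = 99): V_u = e^(−0.06)·[0.8376·37.1841 + 0.1624·9.5602] = 30.7930
Node d (S = 72): V_d = e^(−0.06)·[0.8376·9.5602 + 0.1624·0.0000] = 7.5410
Node 0 (S = 90): V_0 = e^(−0.06)·[0.8376·30.7930 + 0.1624·7.5410] = 25.4429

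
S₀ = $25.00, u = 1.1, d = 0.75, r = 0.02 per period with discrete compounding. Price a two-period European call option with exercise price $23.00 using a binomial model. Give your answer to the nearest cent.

Risk-neutral probability p = (1 + 0.02 − 0.75)/(1.1 − 0.75) = 0.2700/0.3500 = 0.7714
Terminal stock prices: S_uu = 30.25, S_ud = 20.63, S_dd = 14.06
Terminal payoffs (S − K): max(7.25, 0) = 7.25, max(-2.375, 0) = 0, max(-8.938, 0) = 0
Node u (S = 27.5): V_u = 1/1.02·[0.7714·7.2500 + 0.2286·0.0000] = 5.4832
Node d (S = 18.75): V_d = 1/1.02·[0.7714·0.0000 + 0.2286·0.0000] = 0.0000
Node 0 (S = 25): V_0 = 1/1.02·[0.7714·5.4832 + 0.2286·0.0000] = 4.1470

$4.15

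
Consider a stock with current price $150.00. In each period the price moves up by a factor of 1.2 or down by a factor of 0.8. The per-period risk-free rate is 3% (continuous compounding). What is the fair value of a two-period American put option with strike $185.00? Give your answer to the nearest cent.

$36.17

Risk-neutral probability p = (e^0.03 − 0.8)/(1.2 − 0.8) = 0.2305/0.4000 = 0.5761
Terminal stock prices: S_uu = 216, S_ud = 144, S_dd = 96
Terminal payoffs (K − S): max(-31, 0) = 0, max(41, 0) = 41, max(89, 0) = 89
Node u (S = 180): continuation = e^(−0.03)·[0.5761·0.0000 + 0.4239·41.0000] = 16.8648; exercise value = 5.0000 ≤ continuation, so V_u = 16.8648
Node d (S = 120): continuation = e^(−0.03)·[0.5761·41.0000 + 0.4239·89.0000] = 59.5324; exercise value = 65.0000 > continuation, so V_d = 65.0000 (exercise)
Node 0 (S = 150): continuation = e^(−0.03)·[0.5761·16.8648 + 0.4239·65.0000] = 36.1661; exercise value = 35.0000 ≤ continuation, so V_0 = 36.1661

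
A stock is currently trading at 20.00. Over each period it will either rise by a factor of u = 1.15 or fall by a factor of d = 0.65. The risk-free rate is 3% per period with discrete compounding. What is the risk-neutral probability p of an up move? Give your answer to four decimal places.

p = 0.7600

Risk-neutral probability p = (1 + 0.03 − 0.65)/(1.15 − 0.65) = 0.3800/0.5000 = 0.7600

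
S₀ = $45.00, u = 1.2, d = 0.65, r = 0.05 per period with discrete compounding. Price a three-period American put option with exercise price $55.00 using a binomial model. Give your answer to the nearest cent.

$11.87

Risk-neutral probability p = (1 + 0.05 − 0.65)/(1.2 − 0.65) = 0.4000/0.5500 = 0.7273
Terminal stock prices: S_uuu = 77.76, S_uud = 42.12, S_udd = 22.82, S_ddd = 12.36
Terminal payoffs (K − S): max(-22.76, 0) = 0, max(12.88, 0) = 12.88, max(32.19, 0) = 32.19, max(42.64, 0) = 42.64
Node uu (S = 64.8): continuation = 1/1.05·[0.7273·0.0000 + 0.2727·12.8800] = 3.3455; exercise value = 0.0000 ≤ continuation, so V_uu = 3.3455
Node ud (S = 35.1): continuation = 1/1.05·[0.7273·12.8800 + 0.2727·32.1850] = 17.2810; exercise value = 19.9000 > continuation, so V_ud = 19.9000 (exercise)
Node dd (S = 19.01): continuation = 1/1.05·[0.7273·32.1850 + 0.2727·42.6419] = 33.3685; exercise value = 35.9875 > continuation, so V_dd = 35.9875 (exercise)
Node u (S = 54): continuation = 1/1.05·[0.7273·3.3455 + 0.2727·19.9000] = 7.4860; exercise value = 1.0000 ≤ continuation, so V_u = 7.4860
Node d (S = 29.25): continuation = 1/1.05·[0.7273·19.9000 + 0.2727·35.9875] = 23.1310; exercise value = 25.7500 > continuation, so V_d = 25.7500 (exercise)
Node 0 (S = 45): continuation = 1/1.05·[0.7273·7.4860 + 0.2727·25.7500] = 11.8734; exercise value = 10.0000 ≤ continuation, so V_0 = 11.8734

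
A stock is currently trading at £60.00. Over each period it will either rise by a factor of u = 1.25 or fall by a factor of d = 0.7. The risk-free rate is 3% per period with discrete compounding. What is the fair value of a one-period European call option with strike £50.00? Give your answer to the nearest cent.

Risk-neutral probability p = (1 + 0.03 − 0.7)/(1.25 − 0.7) = 0.3300/0.5500 = 0.6000
Terminal stock prices: S_u = 75, S_d = 42
Terminal payoffs (S − K): max(25, 0) = 25, max(-8, 0) = 0
Node 0 (S = 60): V_0 = 1/1.03·[0.6000·25.0000 + 0.4000·0.0000] = 14.5631

£14.56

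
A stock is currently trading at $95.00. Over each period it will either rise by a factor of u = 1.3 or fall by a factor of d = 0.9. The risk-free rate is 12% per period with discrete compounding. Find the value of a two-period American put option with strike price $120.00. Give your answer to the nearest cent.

$25.00

Risk-neutral probability p = (1 + 0.12 − 0.9)/(1.3 − 0.9) = 0.2200/0.4000 = 0.5500
Terminal stock prices: S_uu = 160.6, S_ud = 111.2, S_dd = 76.95
Terminal payoffs (K − S): max(-40.55, 0) = 0, max(8.85, 0) = 8.85, max(43.05, 0) = 43.05
Node u (S = 123.5): continuation = 1/1.12·[0.5500·0.0000 + 0.4500·8.8500] = 3.5558; exercise value = 0.0000 ≤ continuation, so V_u = 3.5558
Node d (S = 85.5): continuation = 1/1.12·[0.5500·8.8500 + 0.4500·43.0500] = 21.6429; exercise value = 34.5000 > continuation, so V_d = 34.5000 (exercise)
Node 0 (S = 95): continuation = 1/1.12·[0.5500·3.5558 + 0.4500·34.5000] = 15.6078; exercise value = 25.0000 > continuation, so V_0 = 25.0000 (exercise)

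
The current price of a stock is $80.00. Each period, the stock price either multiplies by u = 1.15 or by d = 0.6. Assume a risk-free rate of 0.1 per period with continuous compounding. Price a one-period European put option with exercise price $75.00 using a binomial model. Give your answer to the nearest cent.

$1.99

Risk-neutral probability p = (e^0.1 − 0.6)/(1.15 − 0.6) = 0.5052/0.5500 = 0.9185
Terminal stock prices: S_u = 92, S_d = 48
Terminal payoffs (K − S): max(-17, 0) = 0, max(27, 0) = 27
Node 0 (S = 80): V_0 = e^(−0.1)·[0.9185·0.0000 + 0.0815·27.0000] = 1.9913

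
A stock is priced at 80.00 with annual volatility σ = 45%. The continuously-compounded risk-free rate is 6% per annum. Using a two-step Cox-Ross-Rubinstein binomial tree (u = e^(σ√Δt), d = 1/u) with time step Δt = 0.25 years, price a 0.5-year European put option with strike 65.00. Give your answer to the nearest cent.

3.71

CRR parameters: u = e^(σ√Δt) = e^(0.45·√0.25) = 1.2523, d = 1/u = 0.7985
Per-period rate: rΔt = 0.06·0.25 = 0.015, so R = e^0.015 = 1.0151
Risk-neutral probability p = (e^0.015 − 0.7985)/(1.2523 − 0.7985) = 0.2166/0.4538 = 0.4773
Terminal stock prices: S_uu = 125.5, S_ud = 80, S_dd = 51.01
Terminal payoffs (K − S): max(-60.46, 0) = 0, max(-15, 0) = 0, max(13.99, 0) = 13.99
Node u (S = 100.2): V_u = e^(−0.015)·[0.4773·0.0000 + 0.5227·0.0000] = 0.0000
Node d (S = 63.88): V_d = e^(−0.015)·[0.4773·0.0000 + 0.5227·13.9897] = 7.2037
Node 0 (S = 80): V_0 = e^(−0.015)·[0.4773·0.0000 + 0.5227·7.2037] = 3.7094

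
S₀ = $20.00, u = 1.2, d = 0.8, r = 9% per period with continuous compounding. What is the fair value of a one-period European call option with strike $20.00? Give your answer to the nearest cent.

$2.69

Risk-neutral probability p = (e^0.09 − 0.8)/(1.2 − 0.8) = 0.2942/0.4000 = 0.7354
Terminal stock prices: S_u = 24, S_d = 16
Terminal payoffs (S − K): max(4, 0) = 4, max(-4, 0) = 0
Node 0 (S = 20): V_0 = e^(−0.09)·[0.7354·4.0000 + 0.2646·0.0000] = 2.6886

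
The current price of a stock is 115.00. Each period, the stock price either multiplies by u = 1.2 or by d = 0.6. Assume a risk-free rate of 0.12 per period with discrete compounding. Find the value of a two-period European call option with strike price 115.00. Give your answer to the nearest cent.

Risk-neutral probability p = (1 + 0.12 − 0.6)/(1.2 − 0.6) = 0.5200/0.6000 = 0.8667
Terminal stock prices: S_uu = 165.6, S_ud = 82.8, S_dd = 41.4
Terminal payoffs (S − K): max(50.6, 0) = 50.6, max(-32.2, 0) = 0, max(-73.6, 0) = 0
Node u (S = 138): V_u = 1/1.12·[0.8667·50.6000 + 0.1333·0.0000] = 39.1548
Node d (S = 69): V_d = 1/1.12·[0.8667·0.0000 + 0.1333·0.0000] = 0.0000
Node 0 (S = 115): V_0 = 1/1.12·[0.8667·39.1548 + 0.1333·0.0000] = 30.2983

30.30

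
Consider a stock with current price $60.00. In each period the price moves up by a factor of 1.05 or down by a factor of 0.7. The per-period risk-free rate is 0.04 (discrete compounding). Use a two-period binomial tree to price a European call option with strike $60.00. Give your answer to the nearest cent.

$5.37

Risk-neutral probability p = (1 + 0.04 − 0.7)/(1.05 − 0.7) = 0.3400/0.3500 = 0.9714
Terminal stock prices: S_uu = 66.15, S_ud = 44.1, S_dd = 29.4
Terminal payoffs (S − K): max(6.15, 0) = 6.15, max(-15.9, 0) = 0, max(-30.6, 0) = 0
Node u (S = 63): V_u = 1/1.04·[0.9714·6.1500 + 0.0286·0.0000] = 5.7445
Node d (S = 42): V_d = 1/1.04·[0.9714·0.0000 + 0.0286·0.0000] = 0.0000
Node 0 (S = 60): V_0 = 1/1.04·[0.9714·5.7445 + 0.0286·0.0000] = 5.3657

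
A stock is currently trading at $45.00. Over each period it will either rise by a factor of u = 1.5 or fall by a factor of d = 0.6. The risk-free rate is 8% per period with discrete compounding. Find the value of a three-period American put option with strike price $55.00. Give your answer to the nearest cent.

Risk-neutral probability p = (1 + 0.08 − 0.6)/(1.5 − 0.6) = 0.4800/0.9000 = 0.5333
Terminal stock prices: S_uuu = 151.9, S_uud = 60.75, S_udd = 24.3, S_ddd = 9.72
Terminal payoffs (K − S): max(-96.88, 0) = 0, max(-5.75, 0) = 0, max(30.7, 0) = 30.7, max(45.28, 0) = 45.28
Node uu (S = 101.2): continuation = 1/1.08·[0.5333·0.0000 + 0.4667·0.0000] = 0.0000; exercise value = 0.0000 ≤ continuation, so V_uu = 0.0000
Node ud (S = 40.5): continuation = 1/1.08·[0.5333·0.0000 + 0.4667·30.7000] = 13.2654; exercise value = 14.5000 > continuation, so V_ud = 14.5000 (exercise)
Node dd (S = 16.2): continuation = 1/1.08·[0.5333·30.7000 + 0.4667·45.2800] = 34.7259; exercise value = 38.8000 > continuation, so V_dd = 38.8000 (exercise)
Node u (S = 67.5): continuation = 1/1.08·[0.5333·0.0000 + 0.4667·14.5000] = 6.2654; exercise value = 0.0000 ≤ continuation, so V_u = 6.2654
Node d (S = 27): continuation = 1/1.08·[0.5333·14.5000 + 0.4667·38.8000] = 23.9259; exercise value = 28.0000 > continuation, so V_d = 28.0000 (exercise)
Node 0 (S = 45): continuation = 1/1.08·[0.5333·6.2654 + 0.4667·28.0000] = 15.1928; exercise value = 10.0000 ≤ continuation, so V_0 = 15.1928

$15.19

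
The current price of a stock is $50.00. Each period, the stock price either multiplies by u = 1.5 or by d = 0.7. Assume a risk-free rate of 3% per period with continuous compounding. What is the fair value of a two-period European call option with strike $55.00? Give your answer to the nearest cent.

Risk-neutral probability p = (e^0.03 − 0.7)/(1.5 − 0.7) = 0.3305/0.8000 = 0.4131
Terminal stock prices: S_uu = 112.5, S_ud = 52.5, S_dd = 24.5
Terminal payoffs (S − K): max(57.5, 0) = 57.5, max(-2.5, 0) = 0, max(-30.5, 0) = 0
Node u (S = 75): V_u = e^(−0.03)·[0.4131·57.5000 + 0.5869·0.0000] = 23.0495
Node d (S = 35): V_d = e^(−0.03)·[0.4131·0.0000 + 0.5869·0.0000] = 0.0000
Node 0 (S = 50): V_0 = e^(−0.03)·[0.4131·23.0495 + 0.5869·0.0000] = 9.2396

$9.24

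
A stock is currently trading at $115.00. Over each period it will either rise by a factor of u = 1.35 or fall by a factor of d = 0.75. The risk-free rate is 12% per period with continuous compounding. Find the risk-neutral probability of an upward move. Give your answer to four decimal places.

p = 0.6292

Risk-neutral probability p = (e^0.12 − 0.75)/(1.35 − 0.75) = 0.3775/0.6000 = 0.6292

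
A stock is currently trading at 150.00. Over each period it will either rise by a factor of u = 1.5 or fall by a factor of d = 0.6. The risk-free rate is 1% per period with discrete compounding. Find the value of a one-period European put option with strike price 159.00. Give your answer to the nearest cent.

37.19

Risk-neutral probability p = (1 + 0.01 − 0.6)/(1.5 − 0.6) = 0.4100/0.9000 = 0.4556
Terminal stock prices: S_u = 225, S_d = 90
Terminal payoffs (K − S): max(-66, 0) = 0, max(69, 0) = 69
Node 0 (S = 150): V_0 = 1/1.01·[0.4556·0.0000 + 0.5444·69.0000] = 37.1947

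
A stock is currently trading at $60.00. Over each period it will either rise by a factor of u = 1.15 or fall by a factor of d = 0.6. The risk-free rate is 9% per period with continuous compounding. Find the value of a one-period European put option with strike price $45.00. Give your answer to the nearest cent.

$0.83

Risk-neutral probability p = (e^0.09 − 0.6)/(1.15 − 0.6) = 0.4942/0.5500 = 0.8985
Terminal stock prices: S_u = 69, S_d = 36
Terminal payoffs (K − S): max(-24, 0) = 0, max(9, 0) = 9
Node 0 (S = 60): V_0 = e^(−0.09)·[0.8985·0.0000 + 0.1015·9.0000] = 0.8349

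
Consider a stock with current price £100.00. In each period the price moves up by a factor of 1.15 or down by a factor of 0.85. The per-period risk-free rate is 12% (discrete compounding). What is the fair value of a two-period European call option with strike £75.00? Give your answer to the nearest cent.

Risk-neutral probability p = (1 + 0.12 − 0.85)/(1.15 − 0.85) = 0.2700/0.3000 = 0.9000
Terminal stock prices: S_uu = 132.2, S_ud = 97.75, S_dd = 72.25
Terminal payoffs (S − K): max(57.25, 0) = 57.25, max(22.75, 0) = 22.75, max(-2.75, 0) = 0
Node u (S = 115): V_u = 1/1.12·[0.9000·57.2500 + 0.1000·22.7500] = 48.0357
Node d (S = 85): V_d = 1/1.12·[0.9000·22.7500 + 0.1000·0.0000] = 18.2812
Node 0 (S = 100): V_0 = 1/1.12·[0.9000·48.0357 + 0.1000·18.2812] = 40.2324

£40.23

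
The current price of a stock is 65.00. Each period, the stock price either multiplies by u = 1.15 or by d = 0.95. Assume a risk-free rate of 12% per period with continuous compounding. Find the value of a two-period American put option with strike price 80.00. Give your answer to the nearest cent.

15.00

Risk-neutral probability p = (e^0.12 − 0.95)/(1.15 − 0.95) = 0.1775/0.2000 = 0.8875
Terminal stock prices: S_uu = 85.96, S_ud = 71.01, S_dd = 58.66
Terminal payoffs (K − S): max(-5.962, 0) = 0, max(8.987, 0) = 8.987, max(21.34, 0) = 21.34
Node u (S = 74.75): continuation = e^(−0.12)·[0.8875·0.0000 + 0.1125·8.9875] = 0.8969; exercise value = 5.2500 > continuation, so V_u = 5.2500 (exercise)
Node d (S = 61.75): continuation = e^(−0.12)·[0.8875·8.9875 + 0.1125·21.3375] = 9.2036; exercise value = 18.2500 > continuation, so V_d = 18.2500 (exercise)
Node 0 (S = 65): continuation = e^(−0.12)·[0.8875·5.2500 + 0.1125·18.2500] = 5.9536; exercise value = 15.0000 > continuation, so V_0 = 15.0000 (exercise)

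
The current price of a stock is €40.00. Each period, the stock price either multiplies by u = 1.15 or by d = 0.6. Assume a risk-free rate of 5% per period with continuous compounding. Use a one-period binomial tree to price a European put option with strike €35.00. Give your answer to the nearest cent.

Risk-neutral probability p = (e^0.05 − 0.6)/(1.15 − 0.6) = 0.4513/0.5500 = 0.8205
Terminal stock prices: S_u = 46, S_d = 24
Terminal payoffs (K − S): max(-11, 0) = 0, max(11, 0) = 11
Node 0 (S = 40): V_0 = e^(−0.05)·[0.8205·0.0000 + 0.1795·11.0000] = 1.8783

€1.88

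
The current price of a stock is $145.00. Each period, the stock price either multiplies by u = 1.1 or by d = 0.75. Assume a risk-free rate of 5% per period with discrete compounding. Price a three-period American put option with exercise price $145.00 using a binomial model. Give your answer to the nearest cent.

$8.97

Risk-neutral probability p = (1 + 0.05 − 0.75)/(1.1 − 0.75) = 0.3000/0.3500 = 0.8571
Terminal stock prices: S_uuu = 193, S_uud = 131.6, S_udd = 89.72, S_ddd = 61.17
Terminal payoffs (K − S): max(-48, 0) = 0, max(13.41, 0) = 13.41, max(55.28, 0) = 55.28, max(83.83, 0) = 83.83
Node uu (S = 175.5): continuation = 1/1.05·[0.8571·0.0000 + 0.1429·13.4125] = 1.8248; exercise value = 0.0000 ≤ continuation, so V_uu = 1.8248
Node ud (S = 119.6): continuation = 1/1.05·[0.8571·13.4125 + 0.1429·55.2812] = 18.4702; exercise value = 25.3750 > continuation, so V_ud = 25.3750 (exercise)
Node dd (S = 81.56): continuation = 1/1.05·[0.8571·55.2812 + 0.1429·83.8281] = 56.5327; exercise value = 63.4375 > continuation, so V_dd = 63.4375 (exercise)
Node u (S = 159.5): continuation = 1/1.05·[0.8571·1.8248 + 0.1429·25.3750] = 4.9420; exercise value = 0.0000 ≤ continuation, so V_u = 4.9420
Node d (S = 108.8): continuation = 1/1.05·[0.8571·25.3750 + 0.1429·63.4375] = 29.3452; exercise value = 36.2500 > continuation, so V_d = 36.2500 (exercise)
Node 0 (S = 145): continuation = 1/1.05·[0.8571·4.9420 + 0.1429·36.2500] = 8.9663; exercise value = 0.0000 ≤ continuation, so V_0 = 8.9663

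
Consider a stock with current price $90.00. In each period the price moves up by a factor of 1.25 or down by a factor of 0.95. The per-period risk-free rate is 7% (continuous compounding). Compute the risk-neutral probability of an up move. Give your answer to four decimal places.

p = 0.4084

Risk-neutral probability p = (e^0.07 − 0.95)/(1.25 − 0.95) = 0.1225/0.3000 = 0.4084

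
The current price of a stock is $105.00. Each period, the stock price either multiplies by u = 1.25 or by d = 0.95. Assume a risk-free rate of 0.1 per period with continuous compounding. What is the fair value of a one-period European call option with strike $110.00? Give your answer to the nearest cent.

Risk-neutral probability p = (e^0.1 − 0.95)/(1.25 − 0.95) = 0.1552/0.3000 = 0.5172
Terminal stock prices: S_u = 131.2, S_d = 99.75
Terminal payoffs (S − K): max(21.25, 0) = 21.25, max(-10.25, 0) = 0
Node 0 (S = 105): V_0 = e^(−0.1)·[0.5172·21.2500 + 0.4828·0.0000] = 9.9453

$9.95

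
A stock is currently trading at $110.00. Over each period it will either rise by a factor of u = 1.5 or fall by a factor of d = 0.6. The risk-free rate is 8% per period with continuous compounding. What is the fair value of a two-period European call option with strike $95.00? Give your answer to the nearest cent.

Risk-neutral probability p = (e^0.08 − 0.6)/(1.5 − 0.6) = 0.4833/0.9000 = 0.5370
Terminal stock prices: S_uu = 247.5, S_ud = 99, S_dd = 39.6
Terminal payoffs (S − K): max(152.5, 0) = 152.5, max(4, 0) = 4, max(-55.4, 0) = 0
Node u (S = 165): V_u = e^(−0.08)·[0.5370·152.5000 + 0.4630·4.0000] = 77.3039
Node d (S = 66): V_d = e^(−0.08)·[0.5370·4.0000 + 0.4630·0.0000] = 1.9828
Node 0 (S = 110): V_0 = e^(−0.08)·[0.5370·77.3039 + 0.4630·1.9828] = 39.1671

$39.17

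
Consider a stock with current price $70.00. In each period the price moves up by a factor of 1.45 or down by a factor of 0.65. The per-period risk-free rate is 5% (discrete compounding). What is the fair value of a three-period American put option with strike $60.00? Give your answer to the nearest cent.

Risk-neutral probability p = (1 + 0.05 − 0.65)/(1.45 − 0.65) = 0.4000/0.8000 = 0.5000
Terminal stock prices: S_uuu = 213.4, S_uud = 95.66, S_udd = 42.88, S_ddd = 19.22
Terminal payoffs (K − S): max(-153.4, 0) = 0, max(-35.66, 0) = 0, max(17.12, 0) = 17.12, max(40.78, 0) = 40.78
Node uu (S = 147.2): continuation = 1/1.05·[0.5000·0.0000 + 0.5000·0.0000] = 0.0000; exercise value = 0.0000 ≤ continuation, so V_uu = 0.0000
Node ud (S = 65.98): continuation = 1/1.05·[0.5000·0.0000 + 0.5000·17.1162] = 8.1506; exercise value = 0.0000 ≤ continuation, so V_ud = 8.1506
Node dd (S = 29.58): continuation = 1/1.05·[0.5000·17.1162 + 0.5000·40.7763] = 27.5679; exercise value = 30.4250 > continuation, so V_dd = 30.4250 (exercise)
Node u (S = 101.5): continuation = 1/1.05·[0.5000·0.0000 + 0.5000·8.1506] = 3.8812; exercise value = 0.0000 ≤ continuation, so V_u = 3.8812
Node d (S = 45.5): continuation = 1/1.05·[0.5000·8.1506 + 0.5000·30.4250] = 18.3693; exercise value = 14.5000 ≤ continuation, so V_d = 18.3693
Node 0 (S = 70): continuation = 1/1.05·[0.5000·3.8812 + 0.5000·18.3693] = 10.5955; exercise value = 0.0000 ≤ continuation, so V_0 = 10.5955

$10.60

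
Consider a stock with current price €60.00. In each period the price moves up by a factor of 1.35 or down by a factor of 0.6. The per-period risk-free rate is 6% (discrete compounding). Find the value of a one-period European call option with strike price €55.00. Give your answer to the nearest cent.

€15.04

Risk-neutral probability p = (1 + 0.06 − 0.6)/(1.35 − 0.6) = 0.4600/0.7500 = 0.6133
Terminal stock prices: S_u = 81, S_d = 36
Terminal payoffs (S − K): max(26, 0) = 26, max(-19, 0) = 0
Node 0 (S = 60): V_0 = 1/1.06·[0.6133·26.0000 + 0.3867·0.0000] = 15.0440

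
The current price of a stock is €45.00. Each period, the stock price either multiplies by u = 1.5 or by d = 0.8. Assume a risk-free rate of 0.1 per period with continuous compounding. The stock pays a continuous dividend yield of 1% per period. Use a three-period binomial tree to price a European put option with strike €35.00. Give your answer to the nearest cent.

€1.73

Per-period risk-free factor R = e^0.1 = 1.1052; dividend-adjusted growth = e^(0.1−0.01) = 1.0942.
Risk-neutral probability p = (1.0942 − 0.8)/(1.5 − 0.8) = 0.2942/0.7000 = 0.4202
Terminal stock prices: S_uuu = 151.9, S_uud = 81, S_udd = 43.2, S_ddd = 23.04
Terminal payoffs (K − S): max(-116.9, 0) = 0, max(-46, 0) = 0, max(-8.2, 0) = 0, max(11.96, 0) = 11.96
Node uu (S = 101.2): V_uu = e^(−0.1)·[0.4202·0.0000 + 0.5798·0.0000] = 0.0000
Node ud (S = 54): V_ud = e^(−0.1)·[0.4202·0.0000 + 0.5798·0.0000] = 0.0000
Node dd (S = 28.8): V_dd = e^(−0.1)·[0.4202·0.0000 + 0.5798·11.9600] = 6.2740
Node u (S = 67.5): V_u = e^(−0.1)·[0.4202·0.0000 + 0.5798·0.0000] = 0.0000
Node d (S = 36): V_d = e^(−0.1)·[0.4202·0.0000 + 0.5798·6.2740] = 3.2912
Node 0 (S = 45): V_0 = e^(−0.1)·[0.4202·0.0000 + 0.5798·3.2912] = 1.7265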